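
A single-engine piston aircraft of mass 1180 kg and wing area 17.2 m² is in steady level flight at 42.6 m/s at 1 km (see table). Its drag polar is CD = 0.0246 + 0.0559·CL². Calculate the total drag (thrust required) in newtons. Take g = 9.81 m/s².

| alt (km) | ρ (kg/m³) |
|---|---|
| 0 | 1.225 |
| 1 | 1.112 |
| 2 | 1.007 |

D = 859 N

At 1 km, from the table: ρ = 1.112 kg/m³.
Weight W = mg = 1180 × 9.81 = 11576 N; in level flight L = W.
q = ½ρv² = ½ × 1.112 × 42.6² = 1009 Pa.
CL = W/(q·S) = 11576 / (1009 × 17.2) = 0.667.
CD = 0.0246 + 0.0559 × 0.667² = 0.04947.
D = q·S·CD = 1009 × 17.2 × 0.04947 = 858.5 N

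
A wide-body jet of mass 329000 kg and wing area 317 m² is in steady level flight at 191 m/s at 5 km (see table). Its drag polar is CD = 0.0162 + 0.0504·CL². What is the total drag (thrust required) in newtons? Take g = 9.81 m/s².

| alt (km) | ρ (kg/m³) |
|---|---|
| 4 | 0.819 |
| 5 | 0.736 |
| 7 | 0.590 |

At 5 km, from the table: ρ = 0.736 kg/m³.
Level flight ⇒ L = W = m·g = 329000 × 9.81 = 3.2275×10^6 N.
q = ½ρv² = ½ × 0.736 × 191² = 13430 Pa.
CL = W/(q·S) = 3.2275×10^6 / (13430 × 317) = 0.7584.
CD = 0.0162 + 0.0504 × 0.7584² = 0.04519.
D = q·S·CD = 13430 × 317 × 0.04519 = 1.923×10^5 N

D = 1.92×10^5 N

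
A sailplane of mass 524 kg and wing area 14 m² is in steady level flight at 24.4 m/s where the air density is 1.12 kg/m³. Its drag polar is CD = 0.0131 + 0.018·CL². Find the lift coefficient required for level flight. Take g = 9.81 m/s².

Weight W = mg = 524 × 9.81 = 5140.4 N; in level flight L = W.
q = ½ρv² = ½ × 1.12 × 24.4² = 333.4 Pa.
Required CL = L/(qS) = 5140.4/(333.4·14) = 1.101.

CL = 1.1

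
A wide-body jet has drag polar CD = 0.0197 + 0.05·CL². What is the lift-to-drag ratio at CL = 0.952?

CD = 0.0197 + 0.05 × 0.952² = 0.06502
L/D = CL/CD = 0.952 / 0.06502 = 14.6

L/D = 14.6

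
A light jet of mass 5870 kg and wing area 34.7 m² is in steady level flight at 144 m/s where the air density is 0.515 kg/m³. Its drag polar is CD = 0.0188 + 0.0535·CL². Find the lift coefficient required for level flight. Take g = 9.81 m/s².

In steady level flight, lift balances weight: W = mg = 5870 × 9.81 = 57585 N.
q = ½ρv² = ½ × 0.515 × 144² = 5340 Pa.
CL = W/(q·S) = 57585 / (5340 × 34.7) = 0.3108.

CL = 0.311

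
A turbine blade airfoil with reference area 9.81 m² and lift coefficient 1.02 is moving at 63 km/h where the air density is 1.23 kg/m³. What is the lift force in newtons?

Convert speed: v = 63 km/h ÷ 3.6 = 17.5 m/s.
Dynamic pressure q = ½ρv² = ½ × 1.23 × 17.5² = 188.3 Pa.
L = q·S·CL = 188.3 × 9.81 × 1.02 = 1880 N

L = 1880 N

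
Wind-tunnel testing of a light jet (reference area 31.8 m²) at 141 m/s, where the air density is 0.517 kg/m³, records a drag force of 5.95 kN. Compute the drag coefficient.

CD = 0.0364

From D = ½ρv²S·CD, rearranging gives CD = 2D/(ρv²S).
CD = 2 × 5950 / (0.517 × 141² × 31.8) = 0.0364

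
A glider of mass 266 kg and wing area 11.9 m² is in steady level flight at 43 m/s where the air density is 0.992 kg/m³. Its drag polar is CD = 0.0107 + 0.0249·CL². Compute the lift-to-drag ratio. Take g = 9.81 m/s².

L/D = 19.7

Level flight ⇒ L = W = m·g = 266 × 9.81 = 2609.5 N.
q = ½ρv² = ½ × 0.992 × 43² = 917.1 Pa.
CL = W/(q·S) = 2609.5 / (917.1 × 11.9) = 0.2391.
CD = 0.0107 + 0.0249 × 0.2391² = 0.01212.
L/D = CL/CD = 0.2391 / 0.01212 = 19.7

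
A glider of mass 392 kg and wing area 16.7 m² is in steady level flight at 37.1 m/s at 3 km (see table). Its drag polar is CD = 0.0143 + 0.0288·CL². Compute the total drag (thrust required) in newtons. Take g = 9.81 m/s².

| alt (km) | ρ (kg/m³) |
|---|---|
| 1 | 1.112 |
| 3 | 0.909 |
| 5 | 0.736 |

At 3 km, from the table: ρ = 0.909 kg/m³.
In steady level flight, lift balances weight: W = mg = 392 × 9.81 = 3845.5 N.
Dynamic pressure q = 0.5 × 0.909 × 37.1² = 625.6 Pa.
CL = W/(q·S) = 3845.5 / (625.6 × 16.7) = 0.3681.
CD = 0.0143 + 0.0288 × 0.3681² = 0.0182.
D = q·S·CD = 625.6 × 16.7 × 0.0182 = 190.2 N

D = 190 N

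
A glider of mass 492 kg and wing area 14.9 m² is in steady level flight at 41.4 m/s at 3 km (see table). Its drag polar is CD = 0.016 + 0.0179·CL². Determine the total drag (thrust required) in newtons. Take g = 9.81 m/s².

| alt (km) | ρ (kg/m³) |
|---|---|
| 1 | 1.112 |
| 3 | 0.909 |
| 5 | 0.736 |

At 3 km, from the table: ρ = 0.909 kg/m³.
Level flight ⇒ L = W = m·g = 492 × 9.81 = 4826.5 N.
q = ½ρv² = ½ × 0.909 × 41.4² = 779 Pa.
CL = 2W/(ρv²S) = 2×4826.5/(0.909×41.4²×14.9) = 0.4158.
CD = 0.016 + 0.0179 × 0.4158² = 0.0191.
D = q·S·CD = 779 × 14.9 × 0.0191 = 221.6 N

D = 222 N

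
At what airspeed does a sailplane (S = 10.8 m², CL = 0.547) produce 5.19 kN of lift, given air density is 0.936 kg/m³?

v = 43.3 m/s

L = ½ρv²S·CL ⇒ v = √(2L/(ρ·S·CL))
v = √(2 × 5190 / (0.936 × 10.8 × 0.547)) = √1877 = 43.3 m/s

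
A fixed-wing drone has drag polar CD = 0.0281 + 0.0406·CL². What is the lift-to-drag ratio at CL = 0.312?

CD = 0.0281 + 0.0406 × 0.312² = 0.03205
L/D = CL/CD = 0.312 / 0.03205 = 9.73

L/D = 9.73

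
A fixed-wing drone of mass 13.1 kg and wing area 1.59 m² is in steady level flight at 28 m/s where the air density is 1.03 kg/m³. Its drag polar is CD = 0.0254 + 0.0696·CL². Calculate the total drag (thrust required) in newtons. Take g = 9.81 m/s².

Weight W = mg = 13.1 × 9.81 = 128.51 N; in level flight L = W.
Dynamic pressure q = 0.5 × 1.03 × 28² = 403.8 Pa.
Required CL = L/(qS) = 128.51/(403.8·1.59) = 0.2002.
CD = 0.0254 + 0.0696 × 0.2002² = 0.02819.
D = q·S·CD = 403.8 × 1.59 × 0.02819 = 18.1 N

D = 18.1 N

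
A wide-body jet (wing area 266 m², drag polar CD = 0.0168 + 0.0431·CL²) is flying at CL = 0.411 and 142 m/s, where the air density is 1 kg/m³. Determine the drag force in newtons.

D = 64600 N

CD = 0.0168 + 0.0431 × 0.411² = 0.02408
D = ½ρv²S·CD = ½ × 1 × 142² × 266 × 0.02408 = 64600 N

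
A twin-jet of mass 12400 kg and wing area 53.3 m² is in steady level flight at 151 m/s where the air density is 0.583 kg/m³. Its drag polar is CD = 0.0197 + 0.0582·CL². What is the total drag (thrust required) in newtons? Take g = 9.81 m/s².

D = 9410 N

In steady level flight, lift balances weight: W = mg = 12400 × 9.81 = 1.2164×10^5 N.
q = ½ρv² = ½ × 0.583 × 151² = 6646 Pa.
CL = W/(q·S) = 1.2164×10^5 / (6646 × 53.3) = 0.3434.
CD = 0.0197 + 0.0582 × 0.3434² = 0.02656.
D = q·S·CD = 6646 × 53.3 × 0.02656 = 9410 N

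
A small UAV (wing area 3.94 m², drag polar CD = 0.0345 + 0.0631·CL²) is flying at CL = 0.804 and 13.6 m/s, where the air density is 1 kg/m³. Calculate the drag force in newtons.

CD = 0.0345 + 0.0631 × 0.804² = 0.07529
D = ½ρv²S·CD = ½ × 1 × 13.6² × 3.94 × 0.07529 = 27.4 N

D = 27.4 N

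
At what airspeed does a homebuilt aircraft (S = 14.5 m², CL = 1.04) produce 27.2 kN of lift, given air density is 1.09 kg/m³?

v = 57.5 m/s

L = ½ρv²S·CL ⇒ v = √(2L/(ρ·S·CL))
v = √(2 × 27200 / (1.09 × 14.5 × 1.04)) = √3310 = 57.5 m/s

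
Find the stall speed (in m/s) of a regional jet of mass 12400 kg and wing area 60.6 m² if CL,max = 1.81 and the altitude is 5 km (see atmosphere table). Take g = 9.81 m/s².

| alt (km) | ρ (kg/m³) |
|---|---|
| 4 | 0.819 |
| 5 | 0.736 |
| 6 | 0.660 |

V_stall = 54.9 m/s

At 5 km, from the table: ρ = 0.736 kg/m³.
Stall occurs when L = W at CL,max. W = mg = 12400 × 9.81 = 1.216×10^5 N.
V_stall = √(2W/(ρ·S·CL,max)) = √(2 × 1.216×10^5 / (0.736 × 60.6 × 1.81))
V_stall = √3014 = 54.9 m/s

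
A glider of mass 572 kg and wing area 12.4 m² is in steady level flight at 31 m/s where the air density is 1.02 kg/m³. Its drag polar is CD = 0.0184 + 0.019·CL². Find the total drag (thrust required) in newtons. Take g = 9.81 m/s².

D = 210 N

Weight W = mg = 572 × 9.81 = 5611.3 N; in level flight L = W.
q = ½ρv² = ½ × 1.02 × 31² = 490.1 Pa.
CL = 2W/(ρv²S) = 2×5611.3/(1.02×31²×12.4) = 0.9233.
CD = 0.0184 + 0.019 × 0.9233² = 0.0346.
D = q·S·CD = 490.1 × 12.4 × 0.0346 = 210.3 N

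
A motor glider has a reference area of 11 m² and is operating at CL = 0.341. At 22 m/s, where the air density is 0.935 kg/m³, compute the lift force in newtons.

Dynamic pressure q = ½ρv² = ½ × 0.935 × 22² = 226.3 Pa.
L = q·S·CL = 226.3 × 11 × 0.341 = 849 N

L = 849 N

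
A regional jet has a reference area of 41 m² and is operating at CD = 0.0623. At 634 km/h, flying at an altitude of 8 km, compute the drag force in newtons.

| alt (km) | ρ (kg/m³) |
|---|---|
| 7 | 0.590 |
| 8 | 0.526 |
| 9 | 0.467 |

D = 20800 N

At 8 km, from the table: ρ = 0.526 kg/m³.
Convert speed: v = 634 km/h ÷ 3.6 = 176.1 m/s.
D = ½ρv²S·CD = ½ × 0.526 × 176.1² × 41 × 0.0623 = 20800 N ≈ 20.8 kN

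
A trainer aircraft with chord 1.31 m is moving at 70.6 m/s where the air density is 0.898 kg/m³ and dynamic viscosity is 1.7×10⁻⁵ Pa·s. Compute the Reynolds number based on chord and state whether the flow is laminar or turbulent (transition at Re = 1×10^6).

Re = 4.89×10^6 (turbulent)

Re = ρ·v·c/μ = 0.898 × 70.6 × 1.31 / (1.7×10⁻⁵) = 4.89×10^6
Since 4.89×10^6 > 1×10^6, the flow is turbulent.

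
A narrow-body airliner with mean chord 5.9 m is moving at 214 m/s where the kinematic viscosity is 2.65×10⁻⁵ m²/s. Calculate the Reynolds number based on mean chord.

Re = v·c/ν = 214 × 5.9 / (2.65×10⁻⁵) = 4.76×10^7

Re = 4.76×10^7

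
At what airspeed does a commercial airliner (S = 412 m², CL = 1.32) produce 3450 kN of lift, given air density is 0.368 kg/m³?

L = ½ρv²S·CL ⇒ v = √(2L/(ρ·S·CL))
v = √(2 × 3.45×10^6 / (0.368 × 412 × 1.32)) = √34480 = 186 m/s

v = 186 m/s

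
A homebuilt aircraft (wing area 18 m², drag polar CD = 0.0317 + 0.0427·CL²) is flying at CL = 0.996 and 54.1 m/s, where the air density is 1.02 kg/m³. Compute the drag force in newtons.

D = 1990 N

CD = 0.0317 + 0.0427 × 0.996² = 0.07406
D = ½ρv²S·CD = ½ × 1.02 × 54.1² × 18 × 0.07406 = 1990 N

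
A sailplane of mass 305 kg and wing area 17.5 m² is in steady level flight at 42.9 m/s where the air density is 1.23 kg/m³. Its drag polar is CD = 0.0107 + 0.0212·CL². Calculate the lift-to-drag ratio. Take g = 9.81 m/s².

L/D = 13.5

Level flight ⇒ L = W = m·g = 305 × 9.81 = 2992.1 N.
Dynamic pressure q = 0.5 × 1.23 × 42.9² = 1132 Pa.
CL = W/(q·S) = 2992.1 / (1132 × 17.5) = 0.1511.
CD = 0.0107 + 0.0212 × 0.1511² = 0.01118.
L/D = CL/CD = 0.1511 / 0.01118 = 13.5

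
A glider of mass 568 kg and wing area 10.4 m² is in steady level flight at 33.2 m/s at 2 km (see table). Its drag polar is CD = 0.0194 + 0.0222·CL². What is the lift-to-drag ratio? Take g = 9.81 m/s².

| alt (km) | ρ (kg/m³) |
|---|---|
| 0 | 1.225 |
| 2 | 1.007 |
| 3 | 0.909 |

At 2 km, from the table: ρ = 1.007 kg/m³.
In steady level flight, lift balances weight: W = mg = 568 × 9.81 = 5572.1 N.
q = ½ρv² = ½ × 1.007 × 33.2² = 555 Pa.
Required CL = L/(qS) = 5572.1/(555·10.4) = 0.9654.
CD = 0.0194 + 0.0222 × 0.9654² = 0.04009.
L/D = CL/CD = 0.9654 / 0.04009 = 24.1

L/D = 24.1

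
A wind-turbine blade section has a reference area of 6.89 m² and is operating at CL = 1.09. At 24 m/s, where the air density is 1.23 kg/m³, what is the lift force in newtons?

L = ½ρv²S·CL = ½ × 1.23 × 24² × 6.89 × 1.09 = 2660 N

L = 2660 N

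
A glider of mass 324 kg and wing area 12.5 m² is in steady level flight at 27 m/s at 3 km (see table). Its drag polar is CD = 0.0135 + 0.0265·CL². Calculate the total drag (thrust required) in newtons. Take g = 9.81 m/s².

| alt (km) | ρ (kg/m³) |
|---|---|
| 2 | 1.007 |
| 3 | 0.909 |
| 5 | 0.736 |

D = 121 N

At 3 km, from the table: ρ = 0.909 kg/m³.
Weight W = mg = 324 × 9.81 = 3178.4 N; in level flight L = W.
q = ½ρv² = ½ × 0.909 × 27² = 331.3 Pa.
CL = W/(q·S) = 3178.4 / (331.3 × 12.5) = 0.7674.
CD = 0.0135 + 0.0265 × 0.7674² = 0.02911.
D = q·S·CD = 331.3 × 12.5 × 0.02911 = 120.6 N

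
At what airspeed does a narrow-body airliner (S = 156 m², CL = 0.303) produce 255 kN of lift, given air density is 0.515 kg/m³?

L = ½ρv²S·CL ⇒ v = √(2L/(ρ·S·CL))
v = √(2 × 2.55×10^5 / (0.515 × 156 × 0.303)) = √20950 = 145 m/s

v = 145 m/s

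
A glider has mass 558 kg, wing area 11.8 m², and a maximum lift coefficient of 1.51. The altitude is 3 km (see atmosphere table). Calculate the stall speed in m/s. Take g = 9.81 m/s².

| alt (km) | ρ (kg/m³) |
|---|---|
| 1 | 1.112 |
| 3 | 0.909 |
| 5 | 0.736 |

V_stall = 26 m/s

At 3 km, from the table: ρ = 0.909 kg/m³.
At stall, lift equals weight: L = W = m·g = 558 × 9.81 = 5474 N.
V_stall = √(2W/(ρ·S·CL,max)) = √(2 × 5474 / (0.909 × 11.8 × 1.51))
V_stall = √675.9 = 26 m/s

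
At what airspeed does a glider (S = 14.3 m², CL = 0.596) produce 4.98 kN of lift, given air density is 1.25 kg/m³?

v = 30.6 m/s

L = ½ρv²S·CL ⇒ v = √(2L/(ρ·S·CL))
v = √(2 × 4980 / (1.25 × 14.3 × 0.596)) = √934.9 = 30.6 m/s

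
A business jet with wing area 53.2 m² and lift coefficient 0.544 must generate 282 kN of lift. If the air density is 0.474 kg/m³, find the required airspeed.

v = 203 m/s

L = ½ρv²S·CL ⇒ v = √(2L/(ρ·S·CL))
v = √(2 × 2.82×10^5 / (0.474 × 53.2 × 0.544)) = √41110 = 203 m/s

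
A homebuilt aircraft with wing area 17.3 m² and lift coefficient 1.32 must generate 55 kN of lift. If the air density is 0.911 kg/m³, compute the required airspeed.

v = 72.7 m/s

L = ½ρv²S·CL ⇒ v = √(2L/(ρ·S·CL))
v = √(2 × 55000 / (0.911 × 17.3 × 1.32)) = √5288 = 72.7 m/s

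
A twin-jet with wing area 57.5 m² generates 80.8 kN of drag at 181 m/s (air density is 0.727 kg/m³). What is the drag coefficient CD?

CD = 0.118

From D = ½ρv²S·CD, rearranging gives CD = 2D/(ρv²S).
CD = 2 × 80800 / (0.727 × 181² × 57.5) = 0.118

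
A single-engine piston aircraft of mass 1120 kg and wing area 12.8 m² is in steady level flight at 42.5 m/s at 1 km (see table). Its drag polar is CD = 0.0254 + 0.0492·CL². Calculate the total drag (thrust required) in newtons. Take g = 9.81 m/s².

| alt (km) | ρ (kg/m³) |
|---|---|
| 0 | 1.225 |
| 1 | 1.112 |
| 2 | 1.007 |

D = 789 N

At 1 km, from the table: ρ = 1.112 kg/m³.
Weight W = mg = 1120 × 9.81 = 10987 N; in level flight L = W.
q = ½ρv² = ½ × 1.112 × 42.5² = 1004 Pa.
CL = W/(q·S) = 10987 / (1004 × 12.8) = 0.8547.
CD = 0.0254 + 0.0492 × 0.8547² = 0.06134.
D = q·S·CD = 1004 × 12.8 × 0.06134 = 788.5 N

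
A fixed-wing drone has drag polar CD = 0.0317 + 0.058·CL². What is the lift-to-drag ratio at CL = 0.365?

CD = 0.0317 + 0.058 × 0.365² = 0.03943
L/D = CL/CD = 0.365 / 0.03943 = 9.26

L/D = 9.26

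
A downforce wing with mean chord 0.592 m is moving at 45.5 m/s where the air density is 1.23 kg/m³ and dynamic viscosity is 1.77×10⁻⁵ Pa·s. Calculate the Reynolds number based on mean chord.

Re = ρ·v·c/μ = 1.23 × 45.5 × 0.592 / (1.77×10⁻⁵) = 1.87×10^6

Re = 1.87×10^6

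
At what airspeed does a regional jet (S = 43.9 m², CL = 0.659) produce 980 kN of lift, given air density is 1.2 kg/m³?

v = 238 m/s

L = ½ρv²S·CL ⇒ v = √(2L/(ρ·S·CL))
v = √(2 × 9.8×10^5 / (1.2 × 43.9 × 0.659)) = √56460 = 238 m/s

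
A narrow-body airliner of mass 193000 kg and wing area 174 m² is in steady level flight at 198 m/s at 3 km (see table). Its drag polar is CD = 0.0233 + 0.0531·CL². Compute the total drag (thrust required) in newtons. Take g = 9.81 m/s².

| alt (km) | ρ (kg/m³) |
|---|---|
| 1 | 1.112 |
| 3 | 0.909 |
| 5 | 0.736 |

At 3 km, from the table: ρ = 0.909 kg/m³.
Weight W = mg = 193000 × 9.81 = 1.8933×10^6 N; in level flight L = W.
q = ½ρv² = ½ × 0.909 × 198² = 17820 Pa.
Required CL = L/(qS) = 1.8933×10^6/(17820·174) = 0.6107.
CD = 0.0233 + 0.0531 × 0.6107² = 0.0431.
D = q·S·CD = 17820 × 174 × 0.0431 = 1.336×10^5 N

D = 1.34×10^5 N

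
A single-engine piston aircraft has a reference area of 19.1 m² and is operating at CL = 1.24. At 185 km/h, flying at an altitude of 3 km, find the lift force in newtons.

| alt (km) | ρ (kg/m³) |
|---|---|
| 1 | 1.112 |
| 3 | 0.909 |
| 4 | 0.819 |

L = 28400 N

At 3 km, from the table: ρ = 0.909 kg/m³.
Convert speed: v = 185 km/h ÷ 3.6 = 51.39 m/s.
L = ½ρv²S·CL = ½ × 0.909 × 51.39² × 19.1 × 1.24 = 28400 N ≈ 28.4 kN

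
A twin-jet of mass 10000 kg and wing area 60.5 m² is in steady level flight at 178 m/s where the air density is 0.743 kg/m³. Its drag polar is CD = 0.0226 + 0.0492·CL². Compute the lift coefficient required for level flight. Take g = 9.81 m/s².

Weight W = mg = 10000 × 9.81 = 98100 N; in level flight L = W.
q = ½ρv² = ½ × 0.743 × 178² = 11770 Pa.
CL = W/(q·S) = 98100 / (11770 × 60.5) = 0.1378.

CL = 0.138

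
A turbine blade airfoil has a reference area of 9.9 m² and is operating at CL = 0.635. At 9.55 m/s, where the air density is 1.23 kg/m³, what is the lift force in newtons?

L = 353 N

L = ½ρv²S·CL = ½ × 1.23 × 9.55² × 9.9 × 0.635 = 353 N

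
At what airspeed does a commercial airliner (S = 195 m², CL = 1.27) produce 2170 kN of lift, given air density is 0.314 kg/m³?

v = 236 m/s

L = ½ρv²S·CL ⇒ v = √(2L/(ρ·S·CL))
v = √(2 × 2.17×10^6 / (0.314 × 195 × 1.27)) = √55810 = 236 m/s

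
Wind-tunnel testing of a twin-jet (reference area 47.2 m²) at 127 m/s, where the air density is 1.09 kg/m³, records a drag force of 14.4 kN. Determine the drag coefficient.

CD = 0.0347

From D = ½ρv²S·CD, rearranging gives CD = 2D/(ρv²S).
CD = 2 × 14400 / (1.09 × 127² × 47.2) = 0.0347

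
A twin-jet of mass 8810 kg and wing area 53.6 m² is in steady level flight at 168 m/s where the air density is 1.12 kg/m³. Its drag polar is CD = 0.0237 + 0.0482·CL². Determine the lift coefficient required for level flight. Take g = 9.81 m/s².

In steady level flight, lift balances weight: W = mg = 8810 × 9.81 = 86426 N.
Dynamic pressure q = 0.5 × 1.12 × 168² = 15810 Pa.
CL = 2W/(ρv²S) = 2×86426/(1.12×168²×53.6) = 0.102.

CL = 0.102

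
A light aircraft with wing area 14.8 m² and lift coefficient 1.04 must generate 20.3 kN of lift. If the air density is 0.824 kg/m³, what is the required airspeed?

L = ½ρv²S·CL ⇒ v = √(2L/(ρ·S·CL))
v = √(2 × 20300 / (0.824 × 14.8 × 1.04)) = √3201 = 56.6 m/s

v = 56.6 m/s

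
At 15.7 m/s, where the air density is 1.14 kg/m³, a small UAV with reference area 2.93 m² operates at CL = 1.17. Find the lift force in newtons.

L = 482 N

Dynamic pressure q = ½ρv² = ½ × 1.14 × 15.7² = 140.5 Pa.
L = q·S·CL = 140.5 × 2.93 × 1.17 = 482 N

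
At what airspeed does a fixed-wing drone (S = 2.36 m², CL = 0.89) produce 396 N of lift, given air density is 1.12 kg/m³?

L = ½ρv²S·CL ⇒ v = √(2L/(ρ·S·CL))
v = √(2 × 396 / (1.12 × 2.36 × 0.89)) = √336.7 = 18.3 m/s

v = 18.3 m/s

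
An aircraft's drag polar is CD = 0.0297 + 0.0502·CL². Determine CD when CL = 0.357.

CD = 0.0361

CD = 0.0297 + 0.0502 × 0.357² = 0.0297 + 0.006398 = 0.0361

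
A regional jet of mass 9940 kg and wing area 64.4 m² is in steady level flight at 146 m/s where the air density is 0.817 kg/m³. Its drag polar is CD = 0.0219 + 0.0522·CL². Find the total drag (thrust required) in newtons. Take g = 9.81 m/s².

D = 13200 N

Weight W = mg = 9940 × 9.81 = 97511 N; in level flight L = W.
Dynamic pressure q = 0.5 × 0.817 × 146² = 8708 Pa.
Required CL = L/(qS) = 97511/(8708·64.4) = 0.1739.
CD = 0.0219 + 0.0522 × 0.1739² = 0.02348.
D = q·S·CD = 8708 × 64.4 × 0.02348 = 13170 N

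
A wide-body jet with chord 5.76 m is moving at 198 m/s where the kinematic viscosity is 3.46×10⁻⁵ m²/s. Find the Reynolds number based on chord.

Re = 3.3×10^7

Re = v·c/ν = 198 × 5.76 / (3.46×10⁻⁵) = 3.3×10^7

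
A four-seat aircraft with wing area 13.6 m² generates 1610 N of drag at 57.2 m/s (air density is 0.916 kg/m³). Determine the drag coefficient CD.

CD = 0.079

From D = ½ρv²S·CD, rearranging gives CD = 2D/(ρv²S).
CD = 2 × 1610 / (0.916 × 57.2² × 13.6) = 0.079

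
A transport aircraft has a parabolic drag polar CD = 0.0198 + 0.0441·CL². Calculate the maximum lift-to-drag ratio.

(L/D)max = 16.9

For CD = CD0 + K·CL², (L/D)max occurs at CL* = √(CD0/K) and equals 1/(2√(K·CD0)).
(L/D)max = 1/(2√(0.0441 × 0.0198)) = 1/(2 × 0.02955) = 16.9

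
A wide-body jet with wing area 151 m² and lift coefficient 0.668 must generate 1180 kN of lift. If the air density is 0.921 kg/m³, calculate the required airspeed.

L = ½ρv²S·CL ⇒ v = √(2L/(ρ·S·CL))
v = √(2 × 1.18×10^6 / (0.921 × 151 × 0.668)) = √25400 = 159 m/s

v = 159 m/s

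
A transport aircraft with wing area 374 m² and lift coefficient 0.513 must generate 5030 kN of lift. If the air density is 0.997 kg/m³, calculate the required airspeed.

v = 229 m/s

L = ½ρv²S·CL ⇒ v = √(2L/(ρ·S·CL))
v = √(2 × 5.03×10^6 / (0.997 × 374 × 0.513)) = √52590 = 229 m/s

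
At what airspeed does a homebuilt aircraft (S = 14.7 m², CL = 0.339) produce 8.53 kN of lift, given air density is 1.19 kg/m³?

v = 53.6 m/s

L = ½ρv²S·CL ⇒ v = √(2L/(ρ·S·CL))
v = √(2 × 8530 / (1.19 × 14.7 × 0.339)) = √2877 = 53.6 m/s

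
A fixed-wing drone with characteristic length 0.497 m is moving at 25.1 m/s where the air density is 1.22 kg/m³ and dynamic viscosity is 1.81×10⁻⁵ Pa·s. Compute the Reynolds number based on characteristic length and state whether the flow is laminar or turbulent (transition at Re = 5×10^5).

Re = 8.41×10^5 (turbulent)

Re = ρ·v·c/μ = 1.22 × 25.1 × 0.497 / (1.81×10⁻⁵) = 8.41×10^5
Since 8.41×10^5 > 5×10^5, the flow is turbulent.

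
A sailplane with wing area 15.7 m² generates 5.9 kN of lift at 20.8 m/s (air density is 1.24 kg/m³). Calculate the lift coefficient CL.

From L = ½ρv²S·CL, rearranging gives CL = 2L/(ρv²S).
CL = 2 × 5900 / (1.24 × 20.8² × 15.7) = 1.4

CL = 1.4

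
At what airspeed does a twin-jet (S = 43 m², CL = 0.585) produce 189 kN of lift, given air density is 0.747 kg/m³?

L = ½ρv²S·CL ⇒ v = √(2L/(ρ·S·CL))
v = √(2 × 1.89×10^5 / (0.747 × 43 × 0.585)) = √20120 = 142 m/s

v = 142 m/s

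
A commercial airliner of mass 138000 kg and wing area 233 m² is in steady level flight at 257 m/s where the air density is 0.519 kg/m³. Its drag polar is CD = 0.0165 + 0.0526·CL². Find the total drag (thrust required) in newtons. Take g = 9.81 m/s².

Level flight ⇒ L = W = m·g = 138000 × 9.81 = 1.3538×10^6 N.
Dynamic pressure q = 0.5 × 0.519 × 257² = 17140 Pa.
CL = 2W/(ρv²S) = 2×1.3538×10^6/(0.519×257²×233) = 0.339.
CD = 0.0165 + 0.0526 × 0.339² = 0.02254.
D = q·S·CD = 17140 × 233 × 0.02254 = 90030 N

D = 90000 N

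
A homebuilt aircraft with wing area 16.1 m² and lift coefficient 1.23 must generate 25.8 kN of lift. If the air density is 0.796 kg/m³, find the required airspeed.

v = 57.2 m/s

L = ½ρv²S·CL ⇒ v = √(2L/(ρ·S·CL))
v = √(2 × 25800 / (0.796 × 16.1 × 1.23)) = √3273 = 57.2 m/s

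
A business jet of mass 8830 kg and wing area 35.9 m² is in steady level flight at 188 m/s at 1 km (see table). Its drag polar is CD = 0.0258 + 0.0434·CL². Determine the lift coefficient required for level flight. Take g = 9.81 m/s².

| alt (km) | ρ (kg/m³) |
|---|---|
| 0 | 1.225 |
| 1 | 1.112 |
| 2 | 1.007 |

CL = 0.123

At 1 km, from the table: ρ = 1.112 kg/m³.
Weight W = mg = 8830 × 9.81 = 86622 N; in level flight L = W.
Dynamic pressure q = 0.5 × 1.112 × 188² = 19650 Pa.
CL = W/(q·S) = 86622 / (19650 × 35.9) = 0.1228.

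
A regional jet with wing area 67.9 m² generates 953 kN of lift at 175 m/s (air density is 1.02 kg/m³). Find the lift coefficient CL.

CL = 0.899

From L = ½ρv²S·CL, rearranging gives CL = 2L/(ρv²S).
CL = 2 × 9.53×10^5 / (1.02 × 175² × 67.9) = 0.899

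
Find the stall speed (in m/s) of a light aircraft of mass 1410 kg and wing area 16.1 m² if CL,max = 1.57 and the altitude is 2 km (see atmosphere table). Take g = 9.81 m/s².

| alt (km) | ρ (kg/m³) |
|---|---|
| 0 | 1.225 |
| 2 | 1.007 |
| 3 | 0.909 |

At 2 km, from the table: ρ = 1.007 kg/m³.
Stall occurs when L = W at CL,max. W = mg = 1410 × 9.81 = 13830 N.
V_stall = √(2W/(ρ·S·CL,max)) = √(2 × 13830 / (1.007 × 16.1 × 1.57))
V_stall = √1087 = 33 m/s

V_stall = 33 m/s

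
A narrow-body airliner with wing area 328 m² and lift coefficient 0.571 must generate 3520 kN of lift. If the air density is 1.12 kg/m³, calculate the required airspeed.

v = 183 m/s

L = ½ρv²S·CL ⇒ v = √(2L/(ρ·S·CL))
v = √(2 × 3.52×10^6 / (1.12 × 328 × 0.571)) = √33560 = 183 m/s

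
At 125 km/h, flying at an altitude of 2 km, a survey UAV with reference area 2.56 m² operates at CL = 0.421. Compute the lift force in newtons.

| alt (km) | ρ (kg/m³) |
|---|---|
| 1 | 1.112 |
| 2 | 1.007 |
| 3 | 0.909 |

At 2 km, from the table: ρ = 1.007 kg/m³.
Convert speed: v = 125 km/h ÷ 3.6 = 34.72 m/s.
L = ½ρv²S·CL = ½ × 1.007 × 34.72² × 2.56 × 0.421 = 654 N

L = 654 N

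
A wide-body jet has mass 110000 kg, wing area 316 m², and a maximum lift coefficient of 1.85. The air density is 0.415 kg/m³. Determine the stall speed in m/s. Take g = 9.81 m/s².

V_stall = 94.3 m/s

Weight W = mg = 110000 × 9.81 = 1.079×10^6 N.
From L = ½ρV²S·CL,max = W: V_stall = √(2W/(ρSCL,max)) = √(2·1.079×10^6/(0.415·316·1.85))
V_stall = √8896 = 94.3 m/s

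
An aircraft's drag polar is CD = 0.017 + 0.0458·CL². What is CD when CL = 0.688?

CD = 0.0387

CD = 0.017 + 0.0458 × 0.688² = 0.017 + 0.02168 = 0.0387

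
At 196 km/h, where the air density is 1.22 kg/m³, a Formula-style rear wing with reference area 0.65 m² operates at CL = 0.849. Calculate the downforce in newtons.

L = 998 N

Convert speed: v = 196 km/h ÷ 3.6 = 54.44 m/s.
L = ½ρv²S·CL = ½ × 1.22 × 54.44² × 0.65 × 0.849 = 998 N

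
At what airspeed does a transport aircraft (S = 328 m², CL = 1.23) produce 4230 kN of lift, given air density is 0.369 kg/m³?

L = ½ρv²S·CL ⇒ v = √(2L/(ρ·S·CL))
v = √(2 × 4.23×10^6 / (0.369 × 328 × 1.23)) = √56830 = 238 m/s

v = 238 m/s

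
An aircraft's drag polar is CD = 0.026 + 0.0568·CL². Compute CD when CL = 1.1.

CD = 0.026 + 0.0568 × 1.1² = 0.026 + 0.06873 = 0.0947

CD = 0.0947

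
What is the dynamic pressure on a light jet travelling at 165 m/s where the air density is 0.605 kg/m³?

q = 8240 Pa

q = ½ρv² = ½ × 0.605 × 165² = 8240 Pa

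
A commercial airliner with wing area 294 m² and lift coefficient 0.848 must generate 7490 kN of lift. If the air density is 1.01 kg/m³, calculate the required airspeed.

L = ½ρv²S·CL ⇒ v = √(2L/(ρ·S·CL))
v = √(2 × 7.49×10^6 / (1.01 × 294 × 0.848)) = √59490 = 244 m/s

v = 244 m/s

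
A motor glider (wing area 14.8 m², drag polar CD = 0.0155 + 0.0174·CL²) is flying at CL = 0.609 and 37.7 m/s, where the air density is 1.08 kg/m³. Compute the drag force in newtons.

CD = 0.0155 + 0.0174 × 0.609² = 0.02195
D = ½ρv²S·CD = ½ × 1.08 × 37.7² × 14.8 × 0.02195 = 249 N

D = 249 N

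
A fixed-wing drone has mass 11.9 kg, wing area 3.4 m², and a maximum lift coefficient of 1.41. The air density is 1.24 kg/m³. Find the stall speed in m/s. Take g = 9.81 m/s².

Stall occurs when L = W at CL,max. W = mg = 11.9 × 9.81 = 116.7 N.
V_stall = √(2W/(ρ·S·CL,max)) = √(2 × 116.7 / (1.24 × 3.4 × 1.41))
V_stall = √39.28 = 6.27 m/s

V_stall = 6.27 m/s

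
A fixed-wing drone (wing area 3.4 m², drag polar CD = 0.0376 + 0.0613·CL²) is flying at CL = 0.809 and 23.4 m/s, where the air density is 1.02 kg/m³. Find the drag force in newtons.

D = 73.8 N

CD = 0.0376 + 0.0613 × 0.809² = 0.07772
D = ½ρv²S·CD = ½ × 1.02 × 23.4² × 3.4 × 0.07772 = 73.8 N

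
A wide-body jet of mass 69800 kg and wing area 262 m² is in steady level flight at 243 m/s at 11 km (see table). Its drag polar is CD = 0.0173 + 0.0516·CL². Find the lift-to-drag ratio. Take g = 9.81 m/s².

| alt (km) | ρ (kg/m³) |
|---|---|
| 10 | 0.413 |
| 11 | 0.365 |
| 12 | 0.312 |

L/D = 11.9

At 11 km, from the table: ρ = 0.365 kg/m³.
In steady level flight, lift balances weight: W = mg = 69800 × 9.81 = 6.8474×10^5 N.
q = ½ρv² = ½ × 0.365 × 243² = 10780 Pa.
CL = 2W/(ρv²S) = 2×6.8474×10^5/(0.365×243²×262) = 0.2425.
CD = 0.0173 + 0.0516 × 0.2425² = 0.02033.
L/D = CL/CD = 0.2425 / 0.02033 = 11.9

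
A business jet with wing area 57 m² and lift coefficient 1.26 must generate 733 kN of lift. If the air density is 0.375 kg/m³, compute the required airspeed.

v = 233 m/s

L = ½ρv²S·CL ⇒ v = √(2L/(ρ·S·CL))
v = √(2 × 7.33×10^5 / (0.375 × 57 × 1.26)) = √54430 = 233 m/s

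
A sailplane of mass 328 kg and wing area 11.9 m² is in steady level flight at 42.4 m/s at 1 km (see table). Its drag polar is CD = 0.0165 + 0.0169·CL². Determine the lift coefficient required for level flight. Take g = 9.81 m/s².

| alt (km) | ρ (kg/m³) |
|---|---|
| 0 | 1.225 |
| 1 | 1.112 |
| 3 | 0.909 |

At 1 km, from the table: ρ = 1.112 kg/m³.
In steady level flight, lift balances weight: W = mg = 328 × 9.81 = 3217.7 N.
q = ½ρv² = ½ × 1.112 × 42.4² = 999.6 Pa.
Required CL = L/(qS) = 3217.7/(999.6·11.9) = 0.2705.

CL = 0.271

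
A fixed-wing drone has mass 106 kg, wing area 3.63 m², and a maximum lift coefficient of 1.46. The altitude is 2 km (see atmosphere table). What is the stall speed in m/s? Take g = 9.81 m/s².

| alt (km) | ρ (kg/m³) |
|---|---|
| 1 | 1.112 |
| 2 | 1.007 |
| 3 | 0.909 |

V_stall = 19.7 m/s

At 2 km, from the table: ρ = 1.007 kg/m³.
At stall, lift equals weight: L = W = m·g = 106 × 9.81 = 1040 N.
From L = ½ρV²S·CL,max = W: V_stall = √(2W/(ρSCL,max)) = √(2·1040/(1.007·3.63·1.46))
V_stall = √389.7 = 19.7 m/s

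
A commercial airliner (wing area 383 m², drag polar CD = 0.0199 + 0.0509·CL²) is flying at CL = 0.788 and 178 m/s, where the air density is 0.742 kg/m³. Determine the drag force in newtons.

CD = 0.0199 + 0.0509 × 0.788² = 0.05151
D = ½ρv²S·CD = ½ × 0.742 × 178² × 383 × 0.05151 = 2.32×10^5 N

D = 2.32×10^5 N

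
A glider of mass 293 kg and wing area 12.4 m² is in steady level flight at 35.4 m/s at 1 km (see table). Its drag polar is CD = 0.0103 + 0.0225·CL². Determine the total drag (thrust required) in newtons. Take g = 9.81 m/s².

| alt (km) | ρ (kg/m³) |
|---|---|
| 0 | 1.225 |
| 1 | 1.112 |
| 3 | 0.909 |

At 1 km, from the table: ρ = 1.112 kg/m³.
Weight W = mg = 293 × 9.81 = 2874.3 N; in level flight L = W.
q = ½ρv² = ½ × 1.112 × 35.4² = 696.8 Pa.
CL = 2W/(ρv²S) = 2×2874.3/(1.112×35.4²×12.4) = 0.3327.
CD = 0.0103 + 0.0225 × 0.3327² = 0.01279.
D = q·S·CD = 696.8 × 12.4 × 0.01279 = 110.5 N

D = 111 N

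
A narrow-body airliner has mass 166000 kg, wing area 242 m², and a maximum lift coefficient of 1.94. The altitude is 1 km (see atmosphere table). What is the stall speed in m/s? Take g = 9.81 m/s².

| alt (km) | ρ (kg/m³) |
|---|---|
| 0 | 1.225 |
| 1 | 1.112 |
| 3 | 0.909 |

At 1 km, from the table: ρ = 1.112 kg/m³.
Weight W = mg = 166000 × 9.81 = 1.628×10^6 N.
V_stall = √(2W/(ρ·S·CL,max)) = √(2 × 1.628×10^6 / (1.112 × 242 × 1.94))
V_stall = √6239 = 79 m/s

V_stall = 79 m/s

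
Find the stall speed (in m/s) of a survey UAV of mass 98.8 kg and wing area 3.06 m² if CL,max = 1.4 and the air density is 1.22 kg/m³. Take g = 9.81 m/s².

V_stall = 19.3 m/s

Stall occurs when L = W at CL,max. W = mg = 98.8 × 9.81 = 969.2 N.
From L = ½ρV²S·CL,max = W: V_stall = √(2W/(ρSCL,max)) = √(2·969.2/(1.22·3.06·1.4))
V_stall = √370.9 = 19.3 m/s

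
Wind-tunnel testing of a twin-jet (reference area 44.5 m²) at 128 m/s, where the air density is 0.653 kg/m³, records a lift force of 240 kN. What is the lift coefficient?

From L = ½ρv²S·CL, rearranging gives CL = 2L/(ρv²S).
CL = 2 × 2.4×10^5 / (0.653 × 128² × 44.5) = 1.01

CL = 1.01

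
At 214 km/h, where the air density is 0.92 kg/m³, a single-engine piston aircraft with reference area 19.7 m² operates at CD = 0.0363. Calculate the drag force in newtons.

D = 1160 N

Convert speed: v = 214 km/h ÷ 3.6 = 59.44 m/s.
Dynamic pressure q = ½ρv² = ½ × 0.92 × 59.44² = 1625 Pa.
D = q·S·CD = 1625 × 19.7 × 0.0363 = 1160 N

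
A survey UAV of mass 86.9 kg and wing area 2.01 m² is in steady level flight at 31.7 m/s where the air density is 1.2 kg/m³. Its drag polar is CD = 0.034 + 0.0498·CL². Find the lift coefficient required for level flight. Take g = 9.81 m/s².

CL = 0.703

Level flight ⇒ L = W = m·g = 86.9 × 9.81 = 852.49 N.
Dynamic pressure q = 0.5 × 1.2 × 31.7² = 602.9 Pa.
CL = W/(q·S) = 852.49 / (602.9 × 2.01) = 0.7034.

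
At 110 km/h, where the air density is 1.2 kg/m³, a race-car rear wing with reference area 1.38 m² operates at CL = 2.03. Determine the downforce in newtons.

Convert speed: v = 110 km/h ÷ 3.6 = 30.56 m/s.
Dynamic pressure q = ½ρv² = ½ × 1.2 × 30.56² = 560.2 Pa.
L = q·S·CL = 560.2 × 1.38 × 2.03 = 1570 N

L = 1570 N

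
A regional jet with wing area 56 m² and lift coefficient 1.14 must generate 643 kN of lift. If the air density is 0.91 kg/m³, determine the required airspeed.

L = ½ρv²S·CL ⇒ v = √(2L/(ρ·S·CL))
v = √(2 × 6.43×10^5 / (0.91 × 56 × 1.14)) = √22140 = 149 m/s

v = 149 m/s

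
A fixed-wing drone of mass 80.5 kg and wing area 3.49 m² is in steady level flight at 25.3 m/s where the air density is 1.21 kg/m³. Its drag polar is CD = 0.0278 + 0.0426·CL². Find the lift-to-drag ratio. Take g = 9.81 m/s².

Weight W = mg = 80.5 × 9.81 = 789.71 N; in level flight L = W.
q = ½ρv² = ½ × 1.21 × 25.3² = 387.3 Pa.
Required CL = L/(qS) = 789.71/(387.3·3.49) = 0.5843.
CD = 0.0278 + 0.0426 × 0.5843² = 0.04234.
L/D = CL/CD = 0.5843 / 0.04234 = 13.8

L/D = 13.8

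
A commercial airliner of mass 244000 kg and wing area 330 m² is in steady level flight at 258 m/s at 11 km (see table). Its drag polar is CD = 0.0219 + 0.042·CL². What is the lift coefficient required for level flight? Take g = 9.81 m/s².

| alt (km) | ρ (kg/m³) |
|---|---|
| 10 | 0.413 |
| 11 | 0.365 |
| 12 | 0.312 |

CL = 0.597

At 11 km, from the table: ρ = 0.365 kg/m³.
Level flight ⇒ L = W = m·g = 244000 × 9.81 = 2.3936×10^6 N.
q = ½ρv² = ½ × 0.365 × 258² = 12150 Pa.
Required CL = L/(qS) = 2.3936×10^6/(12150·330) = 0.5971.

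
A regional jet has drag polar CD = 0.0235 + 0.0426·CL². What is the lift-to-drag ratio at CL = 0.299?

L/D = 10.9

CD = 0.0235 + 0.0426 × 0.299² = 0.02731
L/D = CL/CD = 0.299 / 0.02731 = 10.9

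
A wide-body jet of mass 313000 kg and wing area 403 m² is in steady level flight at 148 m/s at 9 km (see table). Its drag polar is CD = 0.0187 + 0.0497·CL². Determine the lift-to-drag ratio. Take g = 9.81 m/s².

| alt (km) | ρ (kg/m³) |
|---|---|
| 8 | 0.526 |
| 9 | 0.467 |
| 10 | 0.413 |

L/D = 11.5

At 9 km, from the table: ρ = 0.467 kg/m³.
Weight W = mg = 313000 × 9.81 = 3.0705×10^6 N; in level flight L = W.
q = ½ρv² = ½ × 0.467 × 148² = 5115 Pa.
CL = 2W/(ρv²S) = 2×3.0705×10^6/(0.467×148²×403) = 1.49.
CD = 0.0187 + 0.0497 × 1.49² = 0.129.
L/D = CL/CD = 1.49 / 0.129 = 11.5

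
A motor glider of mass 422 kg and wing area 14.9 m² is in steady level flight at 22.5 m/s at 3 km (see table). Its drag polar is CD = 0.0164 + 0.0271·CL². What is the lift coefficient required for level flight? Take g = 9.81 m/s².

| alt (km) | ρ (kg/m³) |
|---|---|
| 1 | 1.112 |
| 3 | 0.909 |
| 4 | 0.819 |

CL = 1.21

At 3 km, from the table: ρ = 0.909 kg/m³.
Level flight ⇒ L = W = m·g = 422 × 9.81 = 4139.8 N.
q = ½ρv² = ½ × 0.909 × 22.5² = 230.1 Pa.
CL = 2W/(ρv²S) = 2×4139.8/(0.909×22.5²×14.9) = 1.208.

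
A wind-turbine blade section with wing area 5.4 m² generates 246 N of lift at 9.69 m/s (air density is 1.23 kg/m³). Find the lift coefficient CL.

CL = 0.789

From L = ½ρv²S·CL, rearranging gives CL = 2L/(ρv²S).
CL = 2 × 246 / (1.23 × 9.69² × 5.4) = 0.789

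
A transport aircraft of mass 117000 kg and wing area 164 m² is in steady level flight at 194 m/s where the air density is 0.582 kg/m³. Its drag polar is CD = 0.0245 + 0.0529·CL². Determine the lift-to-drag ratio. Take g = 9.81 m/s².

L/D = 13.9

Weight W = mg = 117000 × 9.81 = 1.1478×10^6 N; in level flight L = W.
q = ½ρv² = ½ × 0.582 × 194² = 10950 Pa.
CL = 2W/(ρv²S) = 2×1.1478×10^6/(0.582×194²×164) = 0.639.
CD = 0.0245 + 0.0529 × 0.639² = 0.0461.
L/D = CL/CD = 0.639 / 0.0461 = 13.9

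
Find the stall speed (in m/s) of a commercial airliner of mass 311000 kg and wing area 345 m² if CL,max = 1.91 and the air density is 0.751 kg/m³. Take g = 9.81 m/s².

V_stall = 111 m/s

Stall occurs when L = W at CL,max. W = mg = 311000 × 9.81 = 3.051×10^6 N.
From L = ½ρV²S·CL,max = W: V_stall = √(2W/(ρSCL,max)) = √(2·3.051×10^6/(0.751·345·1.91))
V_stall = √12330 = 111 m/s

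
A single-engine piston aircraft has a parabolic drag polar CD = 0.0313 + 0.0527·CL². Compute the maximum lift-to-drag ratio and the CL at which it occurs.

For CD = CD0 + K·CL², (L/D)max occurs at CL* = √(CD0/K) and equals 1/(2√(K·CD0)).
(L/D)max = 1/(2√(0.0527 × 0.0313)) = 1/(2 × 0.04061) = 12.3
CL* = √(0.0313/0.0527) = 0.771

(L/D)max = 12.3, at CL = 0.771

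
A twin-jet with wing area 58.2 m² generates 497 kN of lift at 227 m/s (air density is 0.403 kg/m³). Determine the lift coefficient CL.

From L = ½ρv²S·CL, rearranging gives CL = 2L/(ρv²S).
CL = 2 × 4.97×10^5 / (0.403 × 227² × 58.2) = 0.822

CL = 0.822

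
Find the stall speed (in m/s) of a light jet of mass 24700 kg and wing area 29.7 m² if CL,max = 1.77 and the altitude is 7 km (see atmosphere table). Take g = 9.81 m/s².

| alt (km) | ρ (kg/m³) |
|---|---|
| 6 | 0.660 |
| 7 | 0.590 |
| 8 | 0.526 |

At 7 km, from the table: ρ = 0.590 kg/m³.
Weight W = mg = 24700 × 9.81 = 2.423×10^5 N.
From L = ½ρV²S·CL,max = W: V_stall = √(2W/(ρSCL,max)) = √(2·2.423×10^5/(0.59·29.7·1.77))
V_stall = √15620 = 125 m/s

V_stall = 125 m/s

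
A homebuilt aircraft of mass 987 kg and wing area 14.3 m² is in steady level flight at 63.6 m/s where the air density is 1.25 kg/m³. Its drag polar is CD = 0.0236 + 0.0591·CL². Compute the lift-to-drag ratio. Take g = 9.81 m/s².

Weight W = mg = 987 × 9.81 = 9682.5 N; in level flight L = W.
q = ½ρv² = ½ × 1.25 × 63.6² = 2528 Pa.
CL = W/(q·S) = 9682.5 / (2528 × 14.3) = 0.2678.
CD = 0.0236 + 0.0591 × 0.2678² = 0.02784.
L/D = CL/CD = 0.2678 / 0.02784 = 9.62

L/D = 9.62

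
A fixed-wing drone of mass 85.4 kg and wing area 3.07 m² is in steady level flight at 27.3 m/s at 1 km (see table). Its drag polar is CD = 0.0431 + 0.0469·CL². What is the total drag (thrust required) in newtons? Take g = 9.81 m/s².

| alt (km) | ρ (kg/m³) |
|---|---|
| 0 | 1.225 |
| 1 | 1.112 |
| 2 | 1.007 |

At 1 km, from the table: ρ = 1.112 kg/m³.
Level flight ⇒ L = W = m·g = 85.4 × 9.81 = 837.77 N.
q = ½ρv² = ½ × 1.112 × 27.3² = 414.4 Pa.
CL = 2W/(ρv²S) = 2×837.77/(1.112×27.3²×3.07) = 0.6585.
CD = 0.0431 + 0.0469 × 0.6585² = 0.06344.
D = q·S·CD = 414.4 × 3.07 × 0.06344 = 80.71 N

D = 80.7 N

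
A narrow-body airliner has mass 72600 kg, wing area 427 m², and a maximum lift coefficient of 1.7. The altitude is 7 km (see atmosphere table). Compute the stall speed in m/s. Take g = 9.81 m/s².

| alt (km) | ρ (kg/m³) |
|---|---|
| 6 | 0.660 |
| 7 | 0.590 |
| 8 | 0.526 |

At 7 km, from the table: ρ = 0.590 kg/m³.
At stall, lift equals weight: L = W = m·g = 72600 × 9.81 = 7.122×10^5 N.
From L = ½ρV²S·CL,max = W: V_stall = √(2W/(ρSCL,max)) = √(2·7.122×10^5/(0.59·427·1.7))
V_stall = √3326 = 57.7 m/s

V_stall = 57.7 m/s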